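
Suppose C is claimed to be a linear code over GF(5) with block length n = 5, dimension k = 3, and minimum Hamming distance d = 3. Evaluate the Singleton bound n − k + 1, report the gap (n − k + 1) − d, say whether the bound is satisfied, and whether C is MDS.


Singleton RHS = n − k + 1 = 3, slack = 0, bound satisfied, MDS.

Singleton bound: d ≤ n − k + 1.
Here n = 5, k = 3, so n − k + 1 = 3.
Given d = 3, check d ≤ 3: YES.
Slack = (n − k + 1) − d = 0.
The code is MDS (slack = 0).
Description: the claimed parameters are [5, 3, 3]_5; such a code would be MDS (meets Singleton bound).


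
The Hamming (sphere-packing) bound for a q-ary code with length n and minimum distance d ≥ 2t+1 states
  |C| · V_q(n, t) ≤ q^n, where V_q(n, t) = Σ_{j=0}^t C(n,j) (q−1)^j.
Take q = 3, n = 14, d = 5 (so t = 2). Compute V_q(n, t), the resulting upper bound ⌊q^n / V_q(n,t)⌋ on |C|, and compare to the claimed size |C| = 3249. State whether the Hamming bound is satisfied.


V_q(n, t) = 393, q^n = 4782969, Hamming bound = 12170, |C| = 3249 ≤ bound (satisfied).

Step 1: Compute V_q(n, t) = Σ_{j=0}^2 C(n, j) (q−1)^j.
  j = 0: C(14,0)·(2)^0 = 1·1 = 1.
  j = 1: C(14,1)·(2)^1 = 14·2 = 28.
  j = 2: C(14,2)·(2)^2 = 91·4 = 364.
  V_q(n, t) = 1 + 28 + 364 = 393.
Step 2: q^n = 3^14 = 4782969.
Step 3: Hamming bound ⌊q^n / V_q(n,t)⌋ = ⌊4782969/393⌋ = 12170.
Step 4: Compare |C| = 3249 to 12170: satisfied.
The claimed |C| lies below the Hamming bound.


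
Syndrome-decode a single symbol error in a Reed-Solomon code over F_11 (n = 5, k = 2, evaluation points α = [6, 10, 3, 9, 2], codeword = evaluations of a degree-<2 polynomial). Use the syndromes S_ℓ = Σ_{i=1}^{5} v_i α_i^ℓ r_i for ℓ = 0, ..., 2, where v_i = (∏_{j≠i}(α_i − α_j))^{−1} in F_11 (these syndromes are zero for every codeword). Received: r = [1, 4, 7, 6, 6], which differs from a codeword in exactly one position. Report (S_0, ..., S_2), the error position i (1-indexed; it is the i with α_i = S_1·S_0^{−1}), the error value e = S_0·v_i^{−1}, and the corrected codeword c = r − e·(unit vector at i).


S = (2, 4, 8), error at position 5, error magnitude e = 8, c = [1, 4, 7, 6, 9].

Step 1: column multipliers v_i = (∏_{j≠i}(α_i − α_j))^{−1} mod 11.
  i = 1 (α = 6): (6−10)(6−3)(6−9)(6−2) = (−4)·3·(−3)·4 = 144 ≡ 1, so v_1 = 1^{−1} = 1 (mod 11).
  i = 2 (α = 10): (10−6)(10−3)(10−9)(10−2) = 4·7·1·8 = 224 ≡ 4, so v_2 = 4^{−1} = 3 (mod 11).
  i = 3 (α = 3): (3−6)(3−10)(3−9)(3−2) = (−3)·(−7)·(−6)·1 = −126 ≡ 6, so v_3 = 6^{−1} = 2 (mod 11).
  i = 4 (α = 9): (9−6)(9−10)(9−3)(9−2) = 3·(−1)·6·7 = −126 ≡ 6, so v_4 = 6^{−1} = 2 (mod 11).
  i = 5 (α = 2): (2−6)(2−10)(2−3)(2−9) = (−4)·(−8)·(−1)·(−7) = 224 ≡ 4, so v_5 = 4^{−1} = 3 (mod 11).
  v = [1, 3, 2, 2, 3].
Step 2: syndromes of r = [1, 4, 7, 6, 6] (all sums mod 11).
  S_0 = Σ v_i r_i = 1·1 + 3·4 + 2·7 + 2·6 + 3·6 = 57 ≡ 2.
  S_1 = Σ v_i α_i r_i = 1·6·1 + 3·10·4 + 2·3·7 + 2·9·6 + 3·2·6 = 312 ≡ 4.
  α_i^2 mod 11 = [3, 1, 9, 4, 4].
  S_2 = Σ v_i α_i^2 r_i = 1·3·1 + 3·1·4 + 2·9·7 + 2·4·6 + 3·4·6 = 261 ≡ 8.
  S = (2, 4, 8) ≠ 0, so r is not a codeword (an error is present).
Step 3: locate the error. For a single error e at position i, S_ℓ = v_i·e·α_i^ℓ, so α_err = S_1/S_0.
  S_0^{−1} = 2^{−1} = 6 (mod 11), so α_err = 4·6 = 24 ≡ 2 = α_5. Error position i = 5.
  Consistency check: S_2/S_1 = 8·3 = 24 ≡ 2 = α_err ✓ (single-error assumption holds).
Step 4: error magnitude e = S_0/v_5 = S_0·∏_{j≠5}(α_5 − α_j) = 2·4 = 8 ≡ 8 (mod 11).
Step 5: correct position 5: c_5 = r_5 − e = 6 − 8 ≡ 9 (mod 11). Hence c = [1, 4, 7, 6, 9].
  Check: interpolating c through the α_i gives m(x) = 2 + 9·x (degree < 2) with m(α_i) = c_i for every i, so c is indeed a codeword.


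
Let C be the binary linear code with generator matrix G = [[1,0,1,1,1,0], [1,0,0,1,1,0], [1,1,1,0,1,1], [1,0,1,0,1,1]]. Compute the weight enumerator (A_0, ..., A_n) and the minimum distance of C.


Weight distribution: A_0 = 1, A_1 = 2, A_2 = 2, A_3 = 4, A_4 = 5, A_5 = 2. Minimum distance d = 1.

Enumerate all 2^4 = 16 messages m ∈ F_2^4.
For each, compute codeword c = mG in F_2^6, then tally its weight.
  m = 0000 → c = 000000, weight = 0.
  m = 1000 → c = 101110, weight = 4.
  m = 0100 → c = 100110, weight = 3.
  m = 1100 → c = 001000, weight = 1.
  m = 0010 → c = 111011, weight = 5.
  m = 1010 → c = 010101, weight = 3.
  m = 0110 → c = 011101, weight = 4.
  m = 1110 → c = 110011, weight = 4.
  m = 0001 → c = 101011, weight = 4.
  m = 1001 → c = 000101, weight = 2.
  m = 0101 → c = 001101, weight = 3.
  m = 1101 → c = 100011, weight = 3.
  m = 0011 → c = 010000, weight = 1.
  m = 1011 → c = 111110, weight = 5.
  m = 0111 → c = 110110, weight = 4.
  m = 1111 → c = 011000, weight = 2.
Tally weights:
  weight 0: 1 codewords.
  weight 1: 2 codewords.
  weight 2: 2 codewords.
  weight 3: 4 codewords.
  weight 4: 5 codewords.
  weight 5: 2 codewords.
Minimum distance d = smallest w > 0 with A_w > 0 = 1.
Sanity: Σ A_w = 16 = 2^4 = 16 ✓.


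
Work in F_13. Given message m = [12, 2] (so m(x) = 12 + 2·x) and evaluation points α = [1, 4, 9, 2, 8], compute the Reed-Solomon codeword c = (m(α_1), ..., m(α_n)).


c = [1, 7, 4, 3, 2]

Message polynomial: m(x) = 12 + 2·x (mod 13).
For each evaluation point α_i, compute m(α_i) mod 13:
  α_1 = 1: Horner steps 2 → 1, so m(1) = 1.
  α_2 = 4: Horner steps 2 → 7, so m(4) = 7.
  α_3 = 9: Horner steps 2 → 4, so m(9) = 4.
  α_4 = 2: Horner steps 2 → 3, so m(2) = 3.
  α_5 = 8: Horner steps 2 → 2, so m(8) = 2.
Codeword c = [1, 7, 4, 3, 2] ∈ F_13^5.


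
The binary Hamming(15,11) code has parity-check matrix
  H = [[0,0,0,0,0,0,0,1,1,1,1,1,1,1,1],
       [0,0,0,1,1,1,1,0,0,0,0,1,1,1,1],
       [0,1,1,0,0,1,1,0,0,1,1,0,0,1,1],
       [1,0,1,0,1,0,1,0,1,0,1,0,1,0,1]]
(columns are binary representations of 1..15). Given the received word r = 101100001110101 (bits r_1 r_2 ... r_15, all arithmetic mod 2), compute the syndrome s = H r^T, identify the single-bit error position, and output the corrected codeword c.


s = (1, 1, 0, 0)^T, error position = 12, corrected codeword c = 101100001111101

Compute s = H r^T mod 2 one row at a time:
  s_1 = 0 + 1 + 1 + 1 + 0 + 1 + 0 + 1 = 5 ≡ 1 (mod 2).
  s_2 = 1 + 0 + 0 + 0 + 0 + 1 + 0 + 1 = 3 ≡ 1 (mod 2).
  s_3 = 0 + 1 + 0 + 0 + 1 + 1 + 0 + 1 = 4 ≡ 0 (mod 2).
  s_4 = 1 + 1 + 0 + 0 + 1 + 1 + 1 + 1 = 6 ≡ 0 (mod 2).
s = (1, 1, 0, 0)^T — this equals column 12 of H (binary 1100), so error is at position 12.
Correct: flip bit 12 of r = 101100001110101 to get c = 101100001111101.


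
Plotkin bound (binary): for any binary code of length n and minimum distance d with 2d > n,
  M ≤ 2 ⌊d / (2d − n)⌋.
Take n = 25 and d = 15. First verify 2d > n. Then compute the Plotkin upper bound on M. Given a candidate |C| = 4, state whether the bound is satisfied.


Plotkin bound M ≤ 6; given |C| = 4 ≤ bound (satisfied).

Check applicability: 2d = 30, n = 25.
2d − n = 5 > 0, so Plotkin applies.
Compute d/(2d−n) = 15/5 ≈ 3.0000.
⌊d/(2d−n)⌋ = 3.
Plotkin bound: M ≤ 2·3 = 6.
Given |C| = 4, check: satisfied.
This |C| is below the Plotkin bound.


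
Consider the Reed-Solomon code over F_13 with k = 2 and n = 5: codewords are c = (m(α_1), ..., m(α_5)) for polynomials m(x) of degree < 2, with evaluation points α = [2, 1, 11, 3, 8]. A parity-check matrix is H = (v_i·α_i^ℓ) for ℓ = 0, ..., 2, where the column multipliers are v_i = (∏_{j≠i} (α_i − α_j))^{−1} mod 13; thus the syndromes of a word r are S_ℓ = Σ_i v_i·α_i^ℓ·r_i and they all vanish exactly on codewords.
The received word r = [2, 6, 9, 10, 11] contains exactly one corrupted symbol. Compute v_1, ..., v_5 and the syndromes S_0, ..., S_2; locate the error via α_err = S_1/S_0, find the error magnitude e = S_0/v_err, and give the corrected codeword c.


S = (9, 9, 9), error at position 2, error magnitude e = 12, c = [2, 7, 9, 10, 11].

Step 1: column multipliers v_i = (∏_{j≠i}(α_i − α_j))^{−1} mod 13.
  i = 1 (α = 2): (2−1)(2−11)(2−3)(2−8) = 1·(−9)·(−1)·(−6) = −54 ≡ 11, so v_1 = 11^{−1} = 6 (mod 13).
  i = 2 (α = 1): (1−2)(1−11)(1−3)(1−8) = (−1)·(−10)·(−2)·(−7) = 140 ≡ 10, so v_2 = 10^{−1} = 4 (mod 13).
  i = 3 (α = 11): (11−2)(11−1)(11−3)(11−8) = 9·10·8·3 = 2160 ≡ 2, so v_3 = 2^{−1} = 7 (mod 13).
  i = 4 (α = 3): (3−2)(3−1)(3−11)(3−8) = 1·2·(−8)·(−5) = 80 ≡ 2, so v_4 = 2^{−1} = 7 (mod 13).
  i = 5 (α = 8): (8−2)(8−1)(8−11)(8−3) = 6·7·(−3)·5 = −630 ≡ 7, so v_5 = 7^{−1} = 2 (mod 13).
  v = [6, 4, 7, 7, 2].
Step 2: syndromes of r = [2, 6, 9, 10, 11] (all sums mod 13).
  S_0 = Σ v_i r_i = 6·2 + 4·6 + 7·9 + 7·10 + 2·11 = 191 ≡ 9.
  S_1 = Σ v_i α_i r_i = 6·2·2 + 4·1·6 + 7·11·9 + 7·3·10 + 2·8·11 = 1127 ≡ 9.
  α_i^2 mod 13 = [4, 1, 4, 9, 12].
  S_2 = Σ v_i α_i^2 r_i = 6·4·2 + 4·1·6 + 7·4·9 + 7·9·10 + 2·12·11 = 1218 ≡ 9.
  S = (9, 9, 9) ≠ 0, so r is not a codeword (an error is present).
Step 3: locate the error. For a single error e at position i, S_ℓ = v_i·e·α_i^ℓ, so α_err = S_1/S_0.
  S_0^{−1} = 9^{−1} = 3 (mod 13), so α_err = 9·3 = 27 ≡ 1 = α_2. Error position i = 2.
  Consistency check: S_2/S_1 = 9·3 = 27 ≡ 1 = α_err ✓ (single-error assumption holds).
Step 4: error magnitude e = S_0/v_2 = S_0·∏_{j≠2}(α_2 − α_j) = 9·10 = 90 ≡ 12 (mod 13).
Step 5: correct position 2: c_2 = r_2 − e = 6 − 12 ≡ 7 (mod 13). Hence c = [2, 7, 9, 10, 11].
  Check: interpolating c through the α_i gives m(x) = 12 + 8·x (degree < 2) with m(α_i) = c_i for every i, so c is indeed a codeword.


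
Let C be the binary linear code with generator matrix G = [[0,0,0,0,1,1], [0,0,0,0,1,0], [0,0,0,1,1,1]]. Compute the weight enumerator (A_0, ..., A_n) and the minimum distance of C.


Weight distribution: A_0 = 1, A_1 = 3, A_2 = 3, A_3 = 1. Minimum distance d = 1.

Enumerate all 2^3 = 8 messages m ∈ F_2^3.
For each, compute codeword c = mG in F_2^6, then tally its weight.
  m = 000 → c = 000000, weight = 0.
  m = 100 → c = 000011, weight = 2.
  m = 010 → c = 000010, weight = 1.
  m = 110 → c = 000001, weight = 1.
  m = 001 → c = 000111, weight = 3.
  m = 101 → c = 000100, weight = 1.
  m = 011 → c = 000101, weight = 2.
  m = 111 → c = 000110, weight = 2.
Tally weights:
  weight 0: 1 codewords.
  weight 1: 3 codewords.
  weight 2: 3 codewords.
  weight 3: 1 codewords.
Minimum distance d = smallest w > 0 with A_w > 0 = 1.
Sanity: Σ A_w = 8 = 2^3 = 8 ✓.


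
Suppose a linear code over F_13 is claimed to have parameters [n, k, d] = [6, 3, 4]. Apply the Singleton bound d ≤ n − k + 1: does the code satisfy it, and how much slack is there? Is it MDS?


Singleton RHS = n − k + 1 = 4, slack = 0, bound satisfied, MDS.

Singleton bound: d ≤ n − k + 1.
Here n = 6, k = 3, so n − k + 1 = 4.
Given d = 4, check d ≤ 4: YES.
Slack = (n − k + 1) − d = 0.
The code is MDS (slack = 0).
Description: the claimed parameters are [6, 3, 4]_13; such a code would be MDS (meets Singleton bound).


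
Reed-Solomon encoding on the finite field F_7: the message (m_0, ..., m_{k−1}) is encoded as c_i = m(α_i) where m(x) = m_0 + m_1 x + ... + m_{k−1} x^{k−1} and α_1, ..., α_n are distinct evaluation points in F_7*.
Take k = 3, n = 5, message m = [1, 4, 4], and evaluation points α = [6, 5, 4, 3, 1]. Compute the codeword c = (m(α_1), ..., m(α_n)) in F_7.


c = [1, 2, 4, 0, 2]

Message polynomial: m(x) = 1 + 4·x + 4·x^2 (mod 7).
For each evaluation point α_i, compute m(α_i) mod 7:
  α_1 = 6: Horner steps 4 → 0 → 1, so m(6) = 1.
  α_2 = 5: Horner steps 4 → 3 → 2, so m(5) = 2.
  α_3 = 4: Horner steps 4 → 6 → 4, so m(4) = 4.
  α_4 = 3: Horner steps 4 → 2 → 0, so m(3) = 0.
  α_5 = 1: Horner steps 4 → 1 → 2, so m(1) = 2.
Codeword c = [1, 2, 4, 0, 2] ∈ F_7^5.


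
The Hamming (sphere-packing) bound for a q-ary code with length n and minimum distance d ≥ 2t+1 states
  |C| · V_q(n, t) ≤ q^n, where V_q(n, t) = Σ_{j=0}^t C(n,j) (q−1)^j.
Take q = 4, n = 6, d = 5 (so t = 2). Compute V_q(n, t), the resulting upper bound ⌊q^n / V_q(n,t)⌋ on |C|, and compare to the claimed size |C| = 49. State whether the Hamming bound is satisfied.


V_q(n, t) = 154, q^n = 4096, Hamming bound = 26, |C| = 49 > bound (violated).

Step 1: Compute V_q(n, t) = Σ_{j=0}^2 C(n, j) (q−1)^j.
  j = 0: C(6,0)·(3)^0 = 1·1 = 1.
  j = 1: C(6,1)·(3)^1 = 6·3 = 18.
  j = 2: C(6,2)·(3)^2 = 15·9 = 135.
  V_q(n, t) = 1 + 18 + 135 = 154.
Step 2: q^n = 4^6 = 4096.
Step 3: Hamming bound ⌊q^n / V_q(n,t)⌋ = ⌊4096/154⌋ = 26.
Step 4: Compare |C| = 49 to 26: violated.
The claimed |C| lies above the Hamming bound, so no 4-ary code of length 6 with d ≥ 5 can have 49 codewords.


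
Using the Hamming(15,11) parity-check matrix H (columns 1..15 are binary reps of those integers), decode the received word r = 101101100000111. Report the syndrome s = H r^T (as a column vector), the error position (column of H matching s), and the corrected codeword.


s = (1, 0, 1, 1)^T, error position = 11, corrected codeword c = 101101100010111

Compute s = H r^T mod 2 one row at a time:
  s_1 = 0 + 0 + 0 + 0 + 0 + 1 + 1 + 1 = 3 ≡ 1 (mod 2).
  s_2 = 1 + 0 + 1 + 1 + 0 + 1 + 1 + 1 = 6 ≡ 0 (mod 2).
  s_3 = 0 + 1 + 1 + 1 + 0 + 0 + 1 + 1 = 5 ≡ 1 (mod 2).
  s_4 = 1 + 1 + 0 + 1 + 0 + 0 + 1 + 1 = 5 ≡ 1 (mod 2).
s = (1, 0, 1, 1)^T — this equals column 11 of H (binary 1011), so error is at position 11.
Correct: flip bit 11 of r = 101101100000111 to get c = 101101100010111.


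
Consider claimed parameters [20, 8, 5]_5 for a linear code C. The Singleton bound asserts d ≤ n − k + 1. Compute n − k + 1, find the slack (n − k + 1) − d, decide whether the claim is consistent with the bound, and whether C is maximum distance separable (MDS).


Singleton RHS = n − k + 1 = 13, slack = 8, bound satisfied, not MDS.

Singleton bound: d ≤ n − k + 1.
Here n = 20, k = 8, so n − k + 1 = 13.
Given d = 5, check d ≤ 13: YES.
Slack = (n − k + 1) − d = 8.
The code is NOT MDS (slack = 8 > 0).
Description: the claimed parameters are [20, 8, 5]_5; such a code would be non-MDS.


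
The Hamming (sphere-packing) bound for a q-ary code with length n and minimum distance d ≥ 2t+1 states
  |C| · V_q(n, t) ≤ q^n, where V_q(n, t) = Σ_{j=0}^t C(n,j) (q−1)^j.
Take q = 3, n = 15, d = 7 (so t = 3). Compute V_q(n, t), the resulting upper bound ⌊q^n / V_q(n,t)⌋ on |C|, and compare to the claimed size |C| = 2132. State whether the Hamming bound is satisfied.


V_q(n, t) = 4091, q^n = 14348907, Hamming bound = 3507, |C| = 2132 ≤ bound (satisfied).

Step 1: Compute V_q(n, t) = Σ_{j=0}^3 C(n, j) (q−1)^j.
  j = 0: C(15,0)·(2)^0 = 1·1 = 1.
  j = 1: C(15,1)·(2)^1 = 15·2 = 30.
  j = 2: C(15,2)·(2)^2 = 105·4 = 420.
  j = 3: C(15,3)·(2)^3 = 455·8 = 3640.
  V_q(n, t) = 1 + 30 + 420 + 3640 = 4091.
Step 2: q^n = 3^15 = 14348907.
Step 3: Hamming bound ⌊q^n / V_q(n,t)⌋ = ⌊14348907/4091⌋ = 3507.
Step 4: Compare |C| = 2132 to 3507: satisfied.
The claimed |C| lies below the Hamming bound.


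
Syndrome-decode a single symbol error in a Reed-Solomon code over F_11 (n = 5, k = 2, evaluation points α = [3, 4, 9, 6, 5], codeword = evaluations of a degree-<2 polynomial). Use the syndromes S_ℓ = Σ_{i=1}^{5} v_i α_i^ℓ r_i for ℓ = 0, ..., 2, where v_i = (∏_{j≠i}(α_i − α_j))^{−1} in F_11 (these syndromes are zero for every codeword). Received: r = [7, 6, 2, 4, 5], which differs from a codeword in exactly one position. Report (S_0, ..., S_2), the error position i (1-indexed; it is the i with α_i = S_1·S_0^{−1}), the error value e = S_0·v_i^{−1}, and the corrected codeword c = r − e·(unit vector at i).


S = (7, 8, 6), error at position 3, error magnitude e = 1, c = [7, 6, 1, 4, 5].

Step 1: column multipliers v_i = (∏_{j≠i}(α_i − α_j))^{−1} mod 11.
  i = 1 (α = 3): (3−4)(3−9)(3−6)(3−5) = (−1)·(−6)·(−3)·(−2) = 36 ≡ 3, so v_1 = 3^{−1} = 4 (mod 11).
  i = 2 (α = 4): (4−3)(4−9)(4−6)(4−5) = 1·(−5)·(−2)·(−1) = −10 ≡ 1, so v_2 = 1^{−1} = 1 (mod 11).
  i = 3 (α = 9): (9−3)(9−4)(9−6)(9−5) = 6·5·3·4 = 360 ≡ 8, so v_3 = 8^{−1} = 7 (mod 11).
  i = 4 (α = 6): (6−3)(6−4)(6−9)(6−5) = 3·2·(−3)·1 = −18 ≡ 4, so v_4 = 4^{−1} = 3 (mod 11).
  i = 5 (α = 5): (5−3)(5−4)(5−9)(5−6) = 2·1·(−4)·(−1) = 8 ≡ 8, so v_5 = 8^{−1} = 7 (mod 11).
  v = [4, 1, 7, 3, 7].
Step 2: syndromes of r = [7, 6, 2, 4, 5] (all sums mod 11).
  S_0 = Σ v_i r_i = 4·7 + 1·6 + 7·2 + 3·4 + 7·5 = 95 ≡ 7.
  S_1 = Σ v_i α_i r_i = 4·3·7 + 1·4·6 + 7·9·2 + 3·6·4 + 7·5·5 = 481 ≡ 8.
  α_i^2 mod 11 = [9, 5, 4, 3, 3].
  S_2 = Σ v_i α_i^2 r_i = 4·9·7 + 1·5·6 + 7·4·2 + 3·3·4 + 7·3·5 = 479 ≡ 6.
  S = (7, 8, 6) ≠ 0, so r is not a codeword (an error is present).
Step 3: locate the error. For a single error e at position i, S_ℓ = v_i·e·α_i^ℓ, so α_err = S_1/S_0.
  S_0^{−1} = 7^{−1} = 8 (mod 11), so α_err = 8·8 = 64 ≡ 9 = α_3. Error position i = 3.
  Consistency check: S_2/S_1 = 6·7 = 42 ≡ 9 = α_err ✓ (single-error assumption holds).
Step 4: error magnitude e = S_0/v_3 = S_0·∏_{j≠3}(α_3 − α_j) = 7·8 = 56 ≡ 1 (mod 11).
Step 5: correct position 3: c_3 = r_3 − e = 2 − 1 ≡ 1 (mod 11). Hence c = [7, 6, 1, 4, 5].
  Check: interpolating c through the α_i gives m(x) = 10 + 10·x (degree < 2) with m(α_i) = c_i for every i, so c is indeed a codeword.


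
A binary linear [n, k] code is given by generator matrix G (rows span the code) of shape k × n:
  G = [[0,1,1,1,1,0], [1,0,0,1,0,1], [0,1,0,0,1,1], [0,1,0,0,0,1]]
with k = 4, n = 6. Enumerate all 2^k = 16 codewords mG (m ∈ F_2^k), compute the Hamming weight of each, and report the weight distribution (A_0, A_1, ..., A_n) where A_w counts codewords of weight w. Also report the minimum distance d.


Weight distribution: A_0 = 1, A_1 = 1, A_2 = 2, A_3 = 6, A_4 = 5, A_5 = 1. Minimum distance d = 1.

Enumerate all 2^4 = 16 messages m ∈ F_2^4.
For each, compute codeword c = mG in F_2^6, then tally its weight.
  m = 0000 → c = 000000, weight = 0.
  m = 1000 → c = 011110, weight = 4.
  m = 0100 → c = 100101, weight = 3.
  m = 1100 → c = 111011, weight = 5.
  m = 0010 → c = 010011, weight = 3.
  m = 1010 → c = 001101, weight = 3.
  m = 0110 → c = 110110, weight = 4.
  m = 1110 → c = 101000, weight = 2.
  m = 0001 → c = 010001, weight = 2.
  m = 1001 → c = 001111, weight = 4.
  m = 0101 → c = 110100, weight = 3.
  m = 1101 → c = 101010, weight = 3.
  m = 0011 → c = 000010, weight = 1.
  m = 1011 → c = 011100, weight = 3.
  m = 0111 → c = 100111, weight = 4.
  m = 1111 → c = 111001, weight = 4.
Tally weights:
  weight 0: 1 codewords.
  weight 1: 1 codewords.
  weight 2: 2 codewords.
  weight 3: 6 codewords.
  weight 4: 5 codewords.
  weight 5: 1 codewords.
Minimum distance d = smallest w > 0 with A_w > 0 = 1.
Sanity: Σ A_w = 16 = 2^4 = 16 ✓.


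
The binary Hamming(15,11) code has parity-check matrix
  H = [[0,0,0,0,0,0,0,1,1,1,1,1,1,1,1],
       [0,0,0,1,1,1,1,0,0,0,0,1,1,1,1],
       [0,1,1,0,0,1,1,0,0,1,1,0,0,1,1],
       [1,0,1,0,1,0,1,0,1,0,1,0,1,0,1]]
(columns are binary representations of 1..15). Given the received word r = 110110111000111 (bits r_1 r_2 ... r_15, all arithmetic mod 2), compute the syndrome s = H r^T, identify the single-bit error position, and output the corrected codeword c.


s = (1, 0, 0, 0)^T, error position = 8, corrected codeword c = 110110101000111

Compute s = H r^T mod 2 one row at a time:
  s_1 = 1 + 1 + 0 + 0 + 0 + 1 + 1 + 1 = 5 ≡ 1 (mod 2).
  s_2 = 1 + 1 + 0 + 1 + 0 + 1 + 1 + 1 = 6 ≡ 0 (mod 2).
  s_3 = 1 + 0 + 0 + 1 + 0 + 0 + 1 + 1 = 4 ≡ 0 (mod 2).
  s_4 = 1 + 0 + 1 + 1 + 1 + 0 + 1 + 1 = 6 ≡ 0 (mod 2).
s = (1, 0, 0, 0)^T — this equals column 8 of H (binary 1000), so error is at position 8.
Correct: flip bit 8 of r = 110110111000111 to get c = 110110101000111.


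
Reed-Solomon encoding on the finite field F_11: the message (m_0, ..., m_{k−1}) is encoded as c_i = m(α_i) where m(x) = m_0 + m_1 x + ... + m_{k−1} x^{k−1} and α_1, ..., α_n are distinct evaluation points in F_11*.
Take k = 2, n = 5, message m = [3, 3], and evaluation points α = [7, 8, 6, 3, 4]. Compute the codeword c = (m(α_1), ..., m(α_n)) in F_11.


c = [2, 5, 10, 1, 4]

Message polynomial: m(x) = 3 + 3·x (mod 11).
For each evaluation point α_i, compute m(α_i) mod 11:
  α_1 = 7: Horner steps 3 → 2, so m(7) = 2.
  α_2 = 8: Horner steps 3 → 5, so m(8) = 5.
  α_3 = 6: Horner steps 3 → 10, so m(6) = 10.
  α_4 = 3: Horner steps 3 → 1, so m(3) = 1.
  α_5 = 4: Horner steps 3 → 4, so m(4) = 4.
Codeword c = [2, 5, 10, 1, 4] ∈ F_11^5.


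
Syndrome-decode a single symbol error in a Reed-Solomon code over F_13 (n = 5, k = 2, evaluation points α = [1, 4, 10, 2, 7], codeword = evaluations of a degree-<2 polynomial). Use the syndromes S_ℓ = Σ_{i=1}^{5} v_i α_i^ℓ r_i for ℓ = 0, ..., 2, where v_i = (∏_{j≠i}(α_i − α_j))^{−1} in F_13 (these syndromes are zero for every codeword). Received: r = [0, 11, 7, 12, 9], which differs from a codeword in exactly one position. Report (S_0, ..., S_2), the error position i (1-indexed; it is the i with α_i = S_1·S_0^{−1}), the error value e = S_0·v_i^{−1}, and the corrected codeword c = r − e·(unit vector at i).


S = (11, 9, 5), error at position 4, error magnitude e = 4, c = [0, 11, 7, 8, 9].

Step 1: column multipliers v_i = (∏_{j≠i}(α_i − α_j))^{−1} mod 13.
  i = 1 (α = 1): (1−4)(1−10)(1−2)(1−7) = (−3)·(−9)·(−1)·(−6) = 162 ≡ 6, so v_1 = 6^{−1} = 11 (mod 13).
  i = 2 (α = 4): (4−1)(4−10)(4−2)(4−7) = 3·(−6)·2·(−3) = 108 ≡ 4, so v_2 = 4^{−1} = 10 (mod 13).
  i = 3 (α = 10): (10−1)(10−4)(10−2)(10−7) = 9·6·8·3 = 1296 ≡ 9, so v_3 = 9^{−1} = 3 (mod 13).
  i = 4 (α = 2): (2−1)(2−4)(2−10)(2−7) = 1·(−2)·(−8)·(−5) = −80 ≡ 11, so v_4 = 11^{−1} = 6 (mod 13).
  i = 5 (α = 7): (7−1)(7−4)(7−10)(7−2) = 6·3·(−3)·5 = −270 ≡ 3, so v_5 = 3^{−1} = 9 (mod 13).
  v = [11, 10, 3, 6, 9].
Step 2: syndromes of r = [0, 11, 7, 12, 9] (all sums mod 13).
  S_0 = Σ v_i r_i = 11·0 + 10·11 + 3·7 + 6·12 + 9·9 = 284 ≡ 11.
  S_1 = Σ v_i α_i r_i = 11·1·0 + 10·4·11 + 3·10·7 + 6·2·12 + 9·7·9 = 1361 ≡ 9.
  α_i^2 mod 13 = [1, 3, 9, 4, 10].
  S_2 = Σ v_i α_i^2 r_i = 11·1·0 + 10·3·11 + 3·9·7 + 6·4·12 + 9·10·9 = 1617 ≡ 5.
  S = (11, 9, 5) ≠ 0, so r is not a codeword (an error is present).
Step 3: locate the error. For a single error e at position i, S_ℓ = v_i·e·α_i^ℓ, so α_err = S_1/S_0.
  S_0^{−1} = 11^{−1} = 6 (mod 13), so α_err = 9·6 = 54 ≡ 2 = α_4. Error position i = 4.
  Consistency check: S_2/S_1 = 5·3 = 15 ≡ 2 = α_err ✓ (single-error assumption holds).
Step 4: error magnitude e = S_0/v_4 = S_0·∏_{j≠4}(α_4 − α_j) = 11·11 = 121 ≡ 4 (mod 13).
Step 5: correct position 4: c_4 = r_4 − e = 12 − 4 ≡ 8 (mod 13). Hence c = [0, 11, 7, 8, 9].
  Check: interpolating c through the α_i gives m(x) = 5 + 8·x (degree < 2) with m(α_i) = c_i for every i, so c is indeed a codeword.


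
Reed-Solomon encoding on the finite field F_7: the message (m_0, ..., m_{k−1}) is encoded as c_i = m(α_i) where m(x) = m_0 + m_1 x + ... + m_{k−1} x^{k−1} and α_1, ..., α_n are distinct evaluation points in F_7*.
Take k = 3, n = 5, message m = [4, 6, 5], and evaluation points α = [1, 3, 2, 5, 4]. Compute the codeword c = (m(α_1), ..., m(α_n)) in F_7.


c = [1, 4, 1, 5, 3]

Message polynomial: m(x) = 4 + 6·x + 5·x^2 (mod 7).
For each evaluation point α_i, compute m(α_i) mod 7:
  α_1 = 1: Horner steps 5 → 4 → 1, so m(1) = 1.
  α_2 = 3: Horner steps 5 → 0 → 4, so m(3) = 4.
  α_3 = 2: Horner steps 5 → 2 → 1, so m(2) = 1.
  α_4 = 5: Horner steps 5 → 3 → 5, so m(5) = 5.
  α_5 = 4: Horner steps 5 → 5 → 3, so m(4) = 3.
Codeword c = [1, 4, 1, 5, 3] ∈ F_7^5.


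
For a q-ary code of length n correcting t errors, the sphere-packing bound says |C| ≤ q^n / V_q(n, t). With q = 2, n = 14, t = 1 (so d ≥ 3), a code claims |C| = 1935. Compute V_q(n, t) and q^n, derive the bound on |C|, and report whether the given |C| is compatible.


V_q(n, t) = 15, q^n = 16384, Hamming bound = 1092, |C| = 1935 > bound (violated).

Step 1: Compute V_q(n, t) = Σ_{j=0}^1 C(n, j) (q−1)^j.
  j = 0: C(14,0)·(1)^0 = 1·1 = 1.
  j = 1: C(14,1)·(1)^1 = 14·1 = 14.
  V_q(n, t) = 1 + 14 = 15.
Step 2: q^n = 2^14 = 16384.
Step 3: Hamming bound ⌊q^n / V_q(n,t)⌋ = ⌊16384/15⌋ = 1092.
Step 4: Compare |C| = 1935 to 1092: violated.
The claimed |C| lies above the Hamming bound, so no 2-ary code of length 14 with d ≥ 3 can have 1935 codewords.


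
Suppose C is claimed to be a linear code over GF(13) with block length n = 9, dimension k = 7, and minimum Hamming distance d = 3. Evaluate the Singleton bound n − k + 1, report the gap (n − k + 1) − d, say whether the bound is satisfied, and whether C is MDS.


Singleton RHS = n − k + 1 = 3, slack = 0, bound satisfied, MDS.

Singleton bound: d ≤ n − k + 1.
Here n = 9, k = 7, so n − k + 1 = 3.
Given d = 3, check d ≤ 3: YES.
Slack = (n − k + 1) − d = 0.
The code is MDS (slack = 0).
Description: the claimed parameters are [9, 7, 3]_13; such a code would be MDS (meets Singleton bound).


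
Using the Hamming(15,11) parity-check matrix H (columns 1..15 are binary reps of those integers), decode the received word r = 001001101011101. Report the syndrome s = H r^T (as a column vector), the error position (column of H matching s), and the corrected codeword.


s = (1, 1, 1, 0)^T, error position = 14, corrected codeword c = 001001101011111

Compute s = H r^T mod 2 one row at a time:
  s_1 = 0 + 1 + 0 + 1 + 1 + 1 + 0 + 1 = 5 ≡ 1 (mod 2).
  s_2 = 0 + 0 + 1 + 1 + 1 + 1 + 0 + 1 = 5 ≡ 1 (mod 2).
  s_3 = 0 + 1 + 1 + 1 + 0 + 1 + 0 + 1 = 5 ≡ 1 (mod 2).
  s_4 = 0 + 1 + 0 + 1 + 1 + 1 + 1 + 1 = 6 ≡ 0 (mod 2).
s = (1, 1, 1, 0)^T — this equals column 14 of H (binary 1110), so error is at position 14.
Correct: flip bit 14 of r = 001001101011101 to get c = 001001101011111.


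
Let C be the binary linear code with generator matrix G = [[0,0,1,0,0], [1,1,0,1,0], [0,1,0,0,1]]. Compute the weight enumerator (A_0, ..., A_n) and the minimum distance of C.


Weight distribution: A_0 = 1, A_1 = 1, A_2 = 1, A_3 = 3, A_4 = 2. Minimum distance d = 1.

Enumerate all 2^3 = 8 messages m ∈ F_2^3.
For each, compute codeword c = mG in F_2^5, then tally its weight.
  m = 000 → c = 00000, weight = 0.
  m = 100 → c = 00100, weight = 1.
  m = 010 → c = 11010, weight = 3.
  m = 110 → c = 11110, weight = 4.
  m = 001 → c = 01001, weight = 2.
  m = 101 → c = 01101, weight = 3.
  m = 011 → c = 10011, weight = 3.
  m = 111 → c = 10111, weight = 4.
Tally weights:
  weight 0: 1 codewords.
  weight 1: 1 codewords.
  weight 2: 1 codewords.
  weight 3: 3 codewords.
  weight 4: 2 codewords.
Minimum distance d = smallest w > 0 with A_w > 0 = 1.
Sanity: Σ A_w = 8 = 2^3 = 8 ✓.


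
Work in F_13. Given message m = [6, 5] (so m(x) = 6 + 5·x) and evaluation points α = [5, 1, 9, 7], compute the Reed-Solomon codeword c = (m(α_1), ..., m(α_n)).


c = [5, 11, 12, 2]

Message polynomial: m(x) = 6 + 5·x (mod 13).
For each evaluation point α_i, compute m(α_i) mod 13:
  α_1 = 5: Horner steps 5 → 5, so m(5) = 5.
  α_2 = 1: Horner steps 5 → 11, so m(1) = 11.
  α_3 = 9: Horner steps 5 → 12, so m(9) = 12.
  α_4 = 7: Horner steps 5 → 2, so m(7) = 2.
Codeword c = [5, 11, 12, 2] ∈ F_13^4.


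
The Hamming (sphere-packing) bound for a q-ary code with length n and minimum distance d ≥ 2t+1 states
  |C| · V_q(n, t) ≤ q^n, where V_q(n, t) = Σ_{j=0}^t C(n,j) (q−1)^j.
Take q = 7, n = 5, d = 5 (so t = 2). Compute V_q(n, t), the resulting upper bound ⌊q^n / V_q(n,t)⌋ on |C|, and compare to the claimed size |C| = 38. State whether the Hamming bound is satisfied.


V_q(n, t) = 391, q^n = 16807, Hamming bound = 42, |C| = 38 ≤ bound (satisfied).

Step 1: Compute V_q(n, t) = Σ_{j=0}^2 C(n, j) (q−1)^j.
  j = 0: C(5,0)·(6)^0 = 1·1 = 1.
  j = 1: C(5,1)·(6)^1 = 5·6 = 30.
  j = 2: C(5,2)·(6)^2 = 10·36 = 360.
  V_q(n, t) = 1 + 30 + 360 = 391.
Step 2: q^n = 7^5 = 16807.
Step 3: Hamming bound ⌊q^n / V_q(n,t)⌋ = ⌊16807/391⌋ = 42.
Step 4: Compare |C| = 38 to 42: satisfied.
The claimed |C| lies below the Hamming bound.


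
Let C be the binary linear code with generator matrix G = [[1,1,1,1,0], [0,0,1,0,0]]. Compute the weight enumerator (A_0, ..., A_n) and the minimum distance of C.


Weight distribution: A_0 = 1, A_1 = 1, A_3 = 1, A_4 = 1. Minimum distance d = 1.

Enumerate all 2^2 = 4 messages m ∈ F_2^2.
For each, compute codeword c = mG in F_2^5, then tally its weight.
  m = 00 → c = 00000, weight = 0.
  m = 10 → c = 11110, weight = 4.
  m = 01 → c = 00100, weight = 1.
  m = 11 → c = 11010, weight = 3.
Tally weights:
  weight 0: 1 codewords.
  weight 1: 1 codewords.
  weight 3: 1 codewords.
  weight 4: 1 codewords.
Minimum distance d = smallest w > 0 with A_w > 0 = 1.
Sanity: Σ A_w = 4 = 2^2 = 4 ✓.


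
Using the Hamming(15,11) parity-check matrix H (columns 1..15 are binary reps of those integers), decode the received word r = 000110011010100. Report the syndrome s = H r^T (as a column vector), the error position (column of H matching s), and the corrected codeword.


s = (0, 1, 1, 0)^T, error position = 6, corrected codeword c = 000111011010100

Compute s = H r^T mod 2 one row at a time:
  s_1 = 1 + 1 + 0 + 1 + 0 + 1 + 0 + 0 = 4 ≡ 0 (mod 2).
  s_2 = 1 + 1 + 0 + 0 + 0 + 1 + 0 + 0 = 3 ≡ 1 (mod 2).
  s_3 = 0 + 0 + 0 + 0 + 0 + 1 + 0 + 0 = 1 ≡ 1 (mod 2).
  s_4 = 0 + 0 + 1 + 0 + 1 + 1 + 1 + 0 = 4 ≡ 0 (mod 2).
s = (0, 1, 1, 0)^T — this equals column 6 of H (binary 0110), so error is at position 6.
Correct: flip bit 6 of r = 000110011010100 to get c = 000111011010100.


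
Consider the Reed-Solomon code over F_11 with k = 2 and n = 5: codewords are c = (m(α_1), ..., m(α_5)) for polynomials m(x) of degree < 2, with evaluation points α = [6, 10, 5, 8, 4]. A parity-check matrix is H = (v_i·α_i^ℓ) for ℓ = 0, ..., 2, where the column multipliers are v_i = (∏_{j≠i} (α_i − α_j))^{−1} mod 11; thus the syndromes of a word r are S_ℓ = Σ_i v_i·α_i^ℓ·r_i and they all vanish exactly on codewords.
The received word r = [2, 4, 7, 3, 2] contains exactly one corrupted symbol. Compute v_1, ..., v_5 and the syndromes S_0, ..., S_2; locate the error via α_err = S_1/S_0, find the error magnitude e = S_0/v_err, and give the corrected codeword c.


S = (3, 1, 4), error at position 5, error magnitude e = 1, c = [2, 4, 7, 3, 1].

Step 1: column multipliers v_i = (∏_{j≠i}(α_i − α_j))^{−1} mod 11.
  i = 1 (α = 6): (6−10)(6−5)(6−8)(6−4) = (−4)·1·(−2)·2 = 16 ≡ 5, so v_1 = 5^{−1} = 9 (mod 11).
  i = 2 (α = 10): (10−6)(10−5)(10−8)(10−4) = 4·5·2·6 = 240 ≡ 9, so v_2 = 9^{−1} = 5 (mod 11).
  i = 3 (α = 5): (5−6)(5−10)(5−8)(5−4) = (−1)·(−5)·(−3)·1 = −15 ≡ 7, so v_3 = 7^{−1} = 8 (mod 11).
  i = 4 (α = 8): (8−6)(8−10)(8−5)(8−4) = 2·(−2)·3·4 = −48 ≡ 7, so v_4 = 7^{−1} = 8 (mod 11).
  i = 5 (α = 4): (4−6)(4−10)(4−5)(4−8) = (−2)·(−6)·(−1)·(−4) = 48 ≡ 4, so v_5 = 4^{−1} = 3 (mod 11).
  v = [9, 5, 8, 8, 3].
Step 2: syndromes of r = [2, 4, 7, 3, 2] (all sums mod 11).
  S_0 = Σ v_i r_i = 9·2 + 5·4 + 8·7 + 8·3 + 3·2 = 124 ≡ 3.
  S_1 = Σ v_i α_i r_i = 9·6·2 + 5·10·4 + 8·5·7 + 8·8·3 + 3·4·2 = 804 ≡ 1.
  α_i^2 mod 11 = [3, 1, 3, 9, 5].
  S_2 = Σ v_i α_i^2 r_i = 9·3·2 + 5·1·4 + 8·3·7 + 8·9·3 + 3·5·2 = 488 ≡ 4.
  S = (3, 1, 4) ≠ 0, so r is not a codeword (an error is present).
Step 3: locate the error. For a single error e at position i, S_ℓ = v_i·e·α_i^ℓ, so α_err = S_1/S_0.
  S_0^{−1} = 3^{−1} = 4 (mod 11), so α_err = 1·4 = 4 ≡ 4 = α_5. Error position i = 5.
  Consistency check: S_2/S_1 = 4·1 = 4 ≡ 4 = α_err ✓ (single-error assumption holds).
Step 4: error magnitude e = S_0/v_5 = S_0·∏_{j≠5}(α_5 − α_j) = 3·4 = 12 ≡ 1 (mod 11).
Step 5: correct position 5: c_5 = r_5 − e = 2 − 1 ≡ 1 (mod 11). Hence c = [2, 4, 7, 3, 1].
  Check: interpolating c through the α_i gives m(x) = 10 + 6·x (degree < 2) with m(α_i) = c_i for every i, so c is indeed a codeword.


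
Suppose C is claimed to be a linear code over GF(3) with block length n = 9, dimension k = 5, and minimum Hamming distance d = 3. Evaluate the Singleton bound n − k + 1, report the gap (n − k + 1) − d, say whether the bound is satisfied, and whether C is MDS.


Singleton RHS = n − k + 1 = 5, slack = 2, bound satisfied, not MDS.

Singleton bound: d ≤ n − k + 1.
Here n = 9, k = 5, so n − k + 1 = 5.
Given d = 3, check d ≤ 5: YES.
Slack = (n − k + 1) − d = 2.
The code is NOT MDS (slack = 2 > 0).
Description: the claimed parameters are [9, 5, 3]_3; such a code would be non-MDS.


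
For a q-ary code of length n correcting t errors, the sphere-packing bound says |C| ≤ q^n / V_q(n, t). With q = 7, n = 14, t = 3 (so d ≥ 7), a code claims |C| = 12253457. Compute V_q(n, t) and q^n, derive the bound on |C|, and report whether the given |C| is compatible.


V_q(n, t) = 81985, q^n = 678223072849, Hamming bound = 8272526, |C| = 12253457 > bound (violated).

Step 1: Compute V_q(n, t) = Σ_{j=0}^3 C(n, j) (q−1)^j.
  j = 0: C(14,0)·(6)^0 = 1·1 = 1.
  j = 1: C(14,1)·(6)^1 = 14·6 = 84.
  j = 2: C(14,2)·(6)^2 = 91·36 = 3276.
  j = 3: C(14,3)·(6)^3 = 364·216 = 78624.
  V_q(n, t) = 1 + 84 + 3276 + 78624 = 81985.
Step 2: q^n = 7^14 = 678223072849.
Step 3: Hamming bound ⌊q^n / V_q(n,t)⌋ = ⌊678223072849/81985⌋ = 8272526.
Step 4: Compare |C| = 12253457 to 8272526: violated.
The claimed |C| lies above the Hamming bound, so no 7-ary code of length 14 with d ≥ 7 can have 12253457 codewords.


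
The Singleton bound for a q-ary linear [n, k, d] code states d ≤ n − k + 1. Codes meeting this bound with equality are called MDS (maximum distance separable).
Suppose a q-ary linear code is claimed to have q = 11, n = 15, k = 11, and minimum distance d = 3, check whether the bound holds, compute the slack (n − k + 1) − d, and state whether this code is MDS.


Singleton RHS = n − k + 1 = 5, slack = 2, bound satisfied, not MDS.

Singleton bound: d ≤ n − k + 1.
Here n = 15, k = 11, so n − k + 1 = 5.
Given d = 3, check d ≤ 5: YES.
Slack = (n − k + 1) − d = 2.
The code is NOT MDS (slack = 2 > 0).
Description: the claimed parameters are [15, 11, 3]_11; such a code would be non-MDS.


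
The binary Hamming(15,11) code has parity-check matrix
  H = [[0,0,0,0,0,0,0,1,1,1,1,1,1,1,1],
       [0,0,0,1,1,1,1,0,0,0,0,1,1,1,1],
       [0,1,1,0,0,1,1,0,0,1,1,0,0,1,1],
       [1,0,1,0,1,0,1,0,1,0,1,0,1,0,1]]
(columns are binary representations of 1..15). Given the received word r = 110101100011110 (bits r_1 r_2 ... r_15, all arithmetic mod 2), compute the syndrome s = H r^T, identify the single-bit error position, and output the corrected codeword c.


s = (0, 0, 1, 0)^T, error position = 2, corrected codeword c = 100101100011110

Compute s = H r^T mod 2 one row at a time:
  s_1 = 0 + 0 + 0 + 1 + 1 + 1 + 1 + 0 = 4 ≡ 0 (mod 2).
  s_2 = 1 + 0 + 1 + 1 + 1 + 1 + 1 + 0 = 6 ≡ 0 (mod 2).
  s_3 = 1 + 0 + 1 + 1 + 0 + 1 + 1 + 0 = 5 ≡ 1 (mod 2).
  s_4 = 1 + 0 + 0 + 1 + 0 + 1 + 1 + 0 = 4 ≡ 0 (mod 2).
s = (0, 0, 1, 0)^T — this equals column 2 of H (binary 0010), so error is at position 2.
Correct: flip bit 2 of r = 110101100011110 to get c = 100101100011110.


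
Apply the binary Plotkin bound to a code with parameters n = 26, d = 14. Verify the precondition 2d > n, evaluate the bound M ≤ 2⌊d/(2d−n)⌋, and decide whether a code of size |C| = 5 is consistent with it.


Plotkin bound M ≤ 14; given |C| = 5 ≤ bound (satisfied).

Check applicability: 2d = 28, n = 26.
2d − n = 2 > 0, so Plotkin applies.
Compute d/(2d−n) = 14/2 ≈ 7.0000.
⌊d/(2d−n)⌋ = 7.
Plotkin bound: M ≤ 2·7 = 14.
Given |C| = 5, check: satisfied.
This |C| is below the Plotkin bound.


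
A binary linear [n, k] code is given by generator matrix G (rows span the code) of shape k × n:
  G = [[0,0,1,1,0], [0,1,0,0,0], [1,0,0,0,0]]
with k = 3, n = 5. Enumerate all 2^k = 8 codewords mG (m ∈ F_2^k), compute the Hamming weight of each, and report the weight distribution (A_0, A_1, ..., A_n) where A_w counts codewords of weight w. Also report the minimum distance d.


Weight distribution: A_0 = 1, A_1 = 2, A_2 = 2, A_3 = 2, A_4 = 1. Minimum distance d = 1.

Enumerate all 2^3 = 8 messages m ∈ F_2^3.
For each, compute codeword c = mG in F_2^5, then tally its weight.
  m = 000 → c = 00000, weight = 0.
  m = 100 → c = 00110, weight = 2.
  m = 010 → c = 01000, weight = 1.
  m = 110 → c = 01110, weight = 3.
  m = 001 → c = 10000, weight = 1.
  m = 101 → c = 10110, weight = 3.
  m = 011 → c = 11000, weight = 2.
  m = 111 → c = 11110, weight = 4.
Tally weights:
  weight 0: 1 codewords.
  weight 1: 2 codewords.
  weight 2: 2 codewords.
  weight 3: 2 codewords.
  weight 4: 1 codewords.
Minimum distance d = smallest w > 0 with A_w > 0 = 1.
Sanity: Σ A_w = 8 = 2^3 = 8 ✓.


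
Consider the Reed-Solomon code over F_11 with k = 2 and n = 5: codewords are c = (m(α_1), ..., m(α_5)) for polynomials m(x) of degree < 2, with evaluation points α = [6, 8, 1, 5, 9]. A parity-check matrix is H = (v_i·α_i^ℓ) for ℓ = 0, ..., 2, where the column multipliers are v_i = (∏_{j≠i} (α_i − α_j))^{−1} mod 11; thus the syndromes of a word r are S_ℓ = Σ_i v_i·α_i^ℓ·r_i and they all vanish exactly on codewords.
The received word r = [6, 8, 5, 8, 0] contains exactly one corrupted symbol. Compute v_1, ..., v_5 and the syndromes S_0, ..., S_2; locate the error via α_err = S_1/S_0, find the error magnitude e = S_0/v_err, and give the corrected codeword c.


S = (3, 2, 5), error at position 2, error magnitude e = 6, c = [6, 2, 5, 8, 0].

Step 1: column multipliers v_i = (∏_{j≠i}(α_i − α_j))^{−1} mod 11.
  i = 1 (α = 6): (6−8)(6−1)(6−5)(6−9) = (−2)·5·1·(−3) = 30 ≡ 8, so v_1 = 8^{−1} = 7 (mod 11).
  i = 2 (α = 8): (8−6)(8−1)(8−5)(8−9) = 2·7·3·(−1) = −42 ≡ 2, so v_2 = 2^{−1} = 6 (mod 11).
  i = 3 (α = 1): (1−6)(1−8)(1−5)(1−9) = (−5)·(−7)·(−4)·(−8) = 1120 ≡ 9, so v_3 = 9^{−1} = 5 (mod 11).
  i = 4 (α = 5): (5−6)(5−8)(5−1)(5−9) = (−1)·(−3)·4·(−4) = −48 ≡ 7, so v_4 = 7^{−1} = 8 (mod 11).
  i = 5 (α = 9): (9−6)(9−8)(9−1)(9−5) = 3·1·8·4 = 96 ≡ 8, so v_5 = 8^{−1} = 7 (mod 11).
  v = [7, 6, 5, 8, 7].
Step 2: syndromes of r = [6, 8, 5, 8, 0] (all sums mod 11).
  S_0 = Σ v_i r_i = 7·6 + 6·8 + 5·5 + 8·8 + 7·0 = 179 ≡ 3.
  S_1 = Σ v_i α_i r_i = 7·6·6 + 6·8·8 + 5·1·5 + 8·5·8 + 7·9·0 = 981 ≡ 2.
  α_i^2 mod 11 = [3, 9, 1, 3, 4].
  S_2 = Σ v_i α_i^2 r_i = 7·3·6 + 6·9·8 + 5·1·5 + 8·3·8 + 7·4·0 = 775 ≡ 5.
  S = (3, 2, 5) ≠ 0, so r is not a codeword (an error is present).
Step 3: locate the error. For a single error e at position i, S_ℓ = v_i·e·α_i^ℓ, so α_err = S_1/S_0.
  S_0^{−1} = 3^{−1} = 4 (mod 11), so α_err = 2·4 = 8 ≡ 8 = α_2. Error position i = 2.
  Consistency check: S_2/S_1 = 5·6 = 30 ≡ 8 = α_err ✓ (single-error assumption holds).
Step 4: error magnitude e = S_0/v_2 = S_0·∏_{j≠2}(α_2 − α_j) = 3·2 = 6 ≡ 6 (mod 11).
Step 5: correct position 2: c_2 = r_2 − e = 8 − 6 ≡ 2 (mod 11). Hence c = [6, 2, 5, 8, 0].
  Check: interpolating c through the α_i gives m(x) = 7 + 9·x (degree < 2) with m(α_i) = c_i for every i, so c is indeed a codeword.


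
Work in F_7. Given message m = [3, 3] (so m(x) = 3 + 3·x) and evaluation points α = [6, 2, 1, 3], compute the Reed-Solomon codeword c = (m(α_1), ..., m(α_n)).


c = [0, 2, 6, 5]

Message polynomial: m(x) = 3 + 3·x (mod 7).
For each evaluation point α_i, compute m(α_i) mod 7:
  α_1 = 6: Horner steps 3 → 0, so m(6) = 0.
  α_2 = 2: Horner steps 3 → 2, so m(2) = 2.
  α_3 = 1: Horner steps 3 → 6, so m(1) = 6.
  α_4 = 3: Horner steps 3 → 5, so m(3) = 5.
Codeword c = [0, 2, 6, 5] ∈ F_7^4.
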